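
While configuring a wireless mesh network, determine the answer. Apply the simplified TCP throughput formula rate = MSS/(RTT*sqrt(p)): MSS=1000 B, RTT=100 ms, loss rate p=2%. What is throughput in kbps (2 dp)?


Given: MSS = 1000 bytes, RTT = 100 ms, loss = 2%
RTT in seconds = 100 / 1000 = 0.1
Loss rate = 2% = 0.02
sqrt(loss) = sqrt(0.02) = 0.141421356237
Throughput (bytes/s) = 1000 / (0.1 * 0.141421356237) = 70710.6781
Throughput (kbps) = 70710.6781 * 8 / 1000 = 565.685425 -> 565.69 kbps (2 dp)

565.69


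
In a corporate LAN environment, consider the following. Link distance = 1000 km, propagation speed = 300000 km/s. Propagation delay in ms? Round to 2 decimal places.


Given: distance = 1000 km, speed = 300000 km/s
Delay = distance / speed = 1000 / 300000 seconds
Delay in ms = 1000 * 1000 / 300000
Delay = 3.3333 ms
Rounded to 2 dp = 3.33 ms

3.33


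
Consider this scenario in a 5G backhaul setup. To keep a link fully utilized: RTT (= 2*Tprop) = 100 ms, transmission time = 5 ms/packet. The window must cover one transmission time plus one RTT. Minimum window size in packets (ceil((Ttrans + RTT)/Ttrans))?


Given: Ttrans = 5 ms, RTT = 100 ms (= 2 * Tprop, Tprop = 50 ms)
Time until first ACK returns = Ttrans + RTT = 5 + 100 = 105 ms
Need W * Ttrans >= Ttrans + RTT  ->  W >= (Ttrans + RTT) / Ttrans
(Ttrans + RTT) / Ttrans = 105 / 5 = 21
W_min = ceil(21) = 21

21


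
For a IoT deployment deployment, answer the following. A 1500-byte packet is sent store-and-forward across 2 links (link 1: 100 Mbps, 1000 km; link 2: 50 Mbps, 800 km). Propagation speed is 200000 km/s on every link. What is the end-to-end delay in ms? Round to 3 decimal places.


Packet = 1500 bytes = 12000 bits. Store-and-forward: sum (t_trans + t_prop) per link.
Link 1: t_trans = 12000/(100*10^6) s = 0.1200 ms; t_prop = 1000/200000 s = 5.0000 ms; subtotal = 5.1200 ms
Link 2: t_trans = 12000/(50*10^6) s = 0.2400 ms; t_prop = 800/200000 s = 4.0000 ms; subtotal = 4.2400 ms
End-to-end = 5.1200 + 4.2400 = 9.3600 ms -> 9.360 ms (3 dp)

9.360


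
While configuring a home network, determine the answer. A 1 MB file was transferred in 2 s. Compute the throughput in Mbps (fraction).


Given: file = 1 MB, time = 2 s
File in Mb = 1 * 8 = 8 Mb
Throughput = 8 / 2 Mbps
Throughput = 4 Mbps

4


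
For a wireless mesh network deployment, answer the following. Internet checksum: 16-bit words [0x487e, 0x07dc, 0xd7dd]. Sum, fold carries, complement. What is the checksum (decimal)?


Given words: [0x487e, 0x07dc, 0xd7dd]
Step 1: Sum all words
Raw sum = 18558 + 2012 + 55261 = 75831
Step 2: Fold carry: (10295 + 1) = 10296
One's complement = ~10296 & 0xFFFF = 55239

55239


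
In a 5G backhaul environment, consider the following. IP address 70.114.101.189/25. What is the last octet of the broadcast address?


Given: IP = 70.114.101.189, prefix = /25
Host bits = 32 - 25 = 7
Network last octet = 189 AND mask = 128
Host part size = 2^7 - 1 = 127
Broadcast last octet = 128 OR 127 = 255

255


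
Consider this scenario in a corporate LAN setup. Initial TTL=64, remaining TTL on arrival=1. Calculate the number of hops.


Given: initial TTL = 64, received TTL = 1
Hops = initial TTL - received TTL
Hops = 64 - 1 = 63

63


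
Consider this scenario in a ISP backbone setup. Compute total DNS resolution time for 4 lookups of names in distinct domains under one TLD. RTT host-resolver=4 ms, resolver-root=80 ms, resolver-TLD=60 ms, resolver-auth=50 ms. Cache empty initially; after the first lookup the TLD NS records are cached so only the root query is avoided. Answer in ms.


Lookup 1 (cold cache): local + root + TLD + auth = 4 + 80 + 60 + 50 = 194 ms
Lookups 2..4 (TLD NS cached -> skip root; new domain -> still ask TLD and auth): local + TLD + auth = 4 + 60 + 50 = 114 ms each
Remaining 3 lookups: 3 * 114 = 342 ms
Total = 194 + 342 = 536 ms

536


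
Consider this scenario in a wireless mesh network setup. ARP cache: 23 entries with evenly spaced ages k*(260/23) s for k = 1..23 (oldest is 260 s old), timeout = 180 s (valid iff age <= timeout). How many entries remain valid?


Ages are k * 260/23 s for k = 1..23 (spacing = 11.3043 s).
Entry k is valid iff k * 260/23 <= 180 iff k <= 23 * 180 / 260 = 15.9231
n_valid = floor(15.9231) = 15
(n_stale = 23 - 15 = 8)

15


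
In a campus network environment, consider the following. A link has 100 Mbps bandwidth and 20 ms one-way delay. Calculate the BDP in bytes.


Given: bandwidth = 100 Mbps, delay = 20 ms
BDP in bits = 100 * 10^6 * 20 / 1000
BDP in bits = 2000000
BDP in bytes = 2000000 / 8 = 250000

250000


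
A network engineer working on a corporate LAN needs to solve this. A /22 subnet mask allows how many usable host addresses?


Given: subnet mask /22
Host bits = 32 - 22 = 10
Total addresses = 2^10 = 1024
Usable hosts = 1024 - 2 (network + broadcast) = 1022

1022


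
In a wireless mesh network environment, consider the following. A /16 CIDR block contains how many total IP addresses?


Given: CIDR prefix /16
Host bits = 32 - 16 = 16
Total addresses = 2^16 = 65536

65536


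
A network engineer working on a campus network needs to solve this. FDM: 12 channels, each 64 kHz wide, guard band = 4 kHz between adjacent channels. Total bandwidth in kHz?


Given: 12 channels, 64 kHz each, guard = 4 kHz
Channel bandwidth = 12 * 64 = 768 kHz
Guard bands = 11 gaps * 4 kHz = 44 kHz
Total = 768 + 44 = 812 kHz

812


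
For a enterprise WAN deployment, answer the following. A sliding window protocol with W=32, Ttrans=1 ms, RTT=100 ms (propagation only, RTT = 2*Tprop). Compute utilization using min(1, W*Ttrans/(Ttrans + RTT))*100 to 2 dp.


Given: W = 32, Ttrans = 1 ms, RTT = 100 ms (= 2 * Tprop, Tprop = 50 ms)
Cycle time = Ttrans + RTT = 1 + 100 = 101 ms (first packet sent until its ACK returns)
W * Ttrans = 32 * 1 = 32 ms of sending per cycle
W * Ttrans / (Ttrans + RTT) = 32 / 101 = 0.316832
U = min(1, 0.316832) = 0.316832
U% = 31.68%

31.68


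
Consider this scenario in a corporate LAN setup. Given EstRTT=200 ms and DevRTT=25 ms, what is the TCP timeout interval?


Given: EstRTT = 200 ms, DevRTT = 25 ms
Timeout = EstRTT + 4 * DevRTT
4 * DevRTT = 4 * 25 = 100
Timeout = 200 + 100 = 300 ms

300


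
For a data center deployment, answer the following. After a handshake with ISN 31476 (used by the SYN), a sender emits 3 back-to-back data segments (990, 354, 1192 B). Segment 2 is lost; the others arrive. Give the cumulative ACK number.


SYN uses sequence number 31476; first data byte = ISN + 1 = 31477.
Segment 1: SEQ = 31477, len = 990 B, covers [31477, 32466]
Segment 2: SEQ = 32467, len = 354 B, covers [32467, 32820] [LOST]
Segment 3: SEQ = 32821, len = 1192 B, covers [32821, 34012]
In-order data received: bytes [31477, 32466] (segments 1..1).
Segment 2 missing -> gap begins at byte 32467; later segments buffered out of order.
Cumulative ACK = next expected in-order byte = 31477 + 990 = 32467

32467


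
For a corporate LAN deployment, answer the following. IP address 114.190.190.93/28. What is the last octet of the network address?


Given: IP = 114.190.190.93, prefix = /28
Subnet mask = 255.255.255.240
Last octet of IP: 93
Last octet of mask: 240
Network last octet = 93 AND 240 = 80

80


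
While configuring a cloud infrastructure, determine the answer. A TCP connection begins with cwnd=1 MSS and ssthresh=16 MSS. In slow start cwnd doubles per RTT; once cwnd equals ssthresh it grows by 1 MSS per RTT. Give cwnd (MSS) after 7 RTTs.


RTT 0: cwnd = 1 MSS (initial)
RTT 1: cwnd = 2 MSS (slow start, doubled)
RTT 2: cwnd = 4 MSS (slow start, doubled)
RTT 3: cwnd = 8 MSS (slow start, doubled)
RTT 4: cwnd = 16 MSS (slow start, doubled)
RTT 5: cwnd = 17 MSS (congestion avoidance, +1)
RTT 6: cwnd = 18 MSS (congestion avoidance, +1)
RTT 7: cwnd = 19 MSS (congestion avoidance, +1)

19


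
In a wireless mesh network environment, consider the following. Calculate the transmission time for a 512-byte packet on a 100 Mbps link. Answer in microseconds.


Given: packet = 512 bytes, bandwidth = 100 Mbps
Packet in bits = 512 * 8 = 4096 bits
Bandwidth = 100 * 10^6 = 100000000 bps
Time = 4096 / 100000000 seconds
Time in us = 4096 * 10^6 / 100000000 = 40.96

40.96


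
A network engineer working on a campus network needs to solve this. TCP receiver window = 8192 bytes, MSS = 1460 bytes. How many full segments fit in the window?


Given: RWND = 8192 bytes, MSS = 1460 bytes
Full segments = floor(RWND / MSS)
Full segments = floor(8192 / 1460)
Full segments = floor(5.611) = 5

5


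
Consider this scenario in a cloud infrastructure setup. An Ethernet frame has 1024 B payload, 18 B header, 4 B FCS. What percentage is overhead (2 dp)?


Given: payload = 1024 B, header = 18 B, trailer = 4 B
Overhead bytes = header + trailer = 18 + 4 = 22
Total frame = payload + overhead = 1024 + 22 = 1046
Overhead % = 22 / 1046 * 100 = 2.1033% -> 2.10% (2 dp)

2.10


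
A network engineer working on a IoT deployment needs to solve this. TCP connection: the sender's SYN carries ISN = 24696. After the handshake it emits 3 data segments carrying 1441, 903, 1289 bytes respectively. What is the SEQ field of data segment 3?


The SYN occupies sequence number ISN = 24696, so the first data byte is ISN + 1 = 24697.
SEQ of data segment i = (ISN + 1) + sum of payload sizes of segments 1..i-1.
Segment 1: SEQ = 24697, payload = 1441 bytes
Segment 2: SEQ = 26138, payload = 903 bytes
Segment 3: SEQ = 27041, payload = 1289 bytes
SEQ of segment 3 = 24697 + 1441 + 903 = 27041

27041


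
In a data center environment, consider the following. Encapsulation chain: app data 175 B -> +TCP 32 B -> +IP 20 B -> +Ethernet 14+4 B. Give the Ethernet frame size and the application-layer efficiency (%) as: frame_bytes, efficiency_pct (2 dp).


TCP segment = 175 + 32 = 207 B
IP packet = 207 + 20 = 227 B
Ethernet frame = 227 + 14 + 4 = 245 B
Efficiency = app / frame = 175 / 245 = 0.714286 = 71.4286% -> 71.43% (2 dp)

245, 71.43


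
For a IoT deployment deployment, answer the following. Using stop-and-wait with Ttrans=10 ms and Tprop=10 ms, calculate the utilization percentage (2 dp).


Given: Ttrans = 10 ms, Tprop = 10 ms
RTT = 2 * Tprop = 2 * 10 = 20 ms
U = Ttrans / (Ttrans + RTT)
U = 10 / (10 + 20)
U = 10 / 30 = 0.333333
U% = 33.33%

33.33


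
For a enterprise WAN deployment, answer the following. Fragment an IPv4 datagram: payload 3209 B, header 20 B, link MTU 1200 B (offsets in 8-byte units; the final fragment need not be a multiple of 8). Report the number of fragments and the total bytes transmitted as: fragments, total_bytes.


Max data per non-final fragment = floor((MTU - header)/8)*8 = floor((1200 - 20)/8)*8 = floor(1180/8)*8 = 1176 B
Final fragment needs no 8-byte alignment: it can carry up to MTU - header = 1180 B
Non-final fragments needed = ceil((payload - 1180) / 1176) = ceil(2029/1176) = ceil(1.7253) = 2
Number of fragments = 2 + 1 = 3
Fragment sizes (data): 2 * 1176 B + 857 B (last, 857 <= 1180 OK)
Total bytes sent = payload + n_frags * header = 3209 + 3*20 = 3209 + 60 = 3269 B

3, 3269


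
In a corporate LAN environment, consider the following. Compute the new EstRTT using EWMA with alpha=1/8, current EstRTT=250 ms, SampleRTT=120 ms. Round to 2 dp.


Given: EstRTT = 250 ms, SampleRTT = 120 ms, alpha = 1/8
New EstRTT = (1 - alpha) * EstRTT + alpha * SampleRTT
(7/8) * 250 = 218.75
(1/8) * 120 = 15
New EstRTT = 218.75 + 15 = 233.75 ms -> 233.75 ms (2 dp)

233.75


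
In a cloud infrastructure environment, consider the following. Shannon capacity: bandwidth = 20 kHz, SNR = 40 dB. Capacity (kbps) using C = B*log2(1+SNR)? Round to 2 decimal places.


Given: B = 20 kHz, SNR = 40 dB
SNR linear = 10^(40/10) = 10000
1 + SNR = 10001
log2(10001) = 13.2878566418
C = 20 * 1000 * 13.2878566418 = 265757.1328 bps
C = 265.757133 kbps -> 265.76 kbps (2 dp)

265.76


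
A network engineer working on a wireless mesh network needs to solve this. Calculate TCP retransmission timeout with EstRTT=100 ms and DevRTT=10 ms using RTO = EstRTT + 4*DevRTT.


Given: EstRTT = 100 ms, DevRTT = 10 ms
Timeout = EstRTT + 4 * DevRTT
4 * DevRTT = 4 * 10 = 40
Timeout = 100 + 40 = 140 ms

140


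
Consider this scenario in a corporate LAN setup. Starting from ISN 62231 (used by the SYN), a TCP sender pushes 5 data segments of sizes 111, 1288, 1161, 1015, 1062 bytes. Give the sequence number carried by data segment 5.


The SYN occupies sequence number ISN = 62231, so the first data byte is ISN + 1 = 62232.
SEQ of data segment i = (ISN + 1) + sum of payload sizes of segments 1..i-1.
Segment 1: SEQ = 62232, payload = 111 bytes
Segment 2: SEQ = 62343, payload = 1288 bytes
Segment 3: SEQ = 63631, payload = 1161 bytes
Segment 4: SEQ = 64792, payload = 1015 bytes
Segment 5: SEQ = 65807, payload = 1062 bytes
SEQ of segment 5 = 62232 + 111 + 1288 + 1161 + 1015 = 65807

65807


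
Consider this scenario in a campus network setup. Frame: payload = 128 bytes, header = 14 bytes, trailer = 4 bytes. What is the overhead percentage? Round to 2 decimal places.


Given: payload = 128 B, header = 14 B, trailer = 4 B
Overhead bytes = header + trailer = 14 + 4 = 18
Total frame = payload + overhead = 128 + 18 = 146
Overhead % = 18 / 146 * 100 = 12.3288% -> 12.33% (2 dp)

12.33


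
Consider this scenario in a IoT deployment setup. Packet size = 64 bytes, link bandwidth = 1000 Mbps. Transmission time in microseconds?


Given: packet = 64 bytes, bandwidth = 1000 Mbps
Packet in bits = 64 * 8 = 512 bits
Bandwidth = 1000 * 10^6 = 1000000000 bps
Time = 512 / 1000000000 seconds
Time in us = 512 * 10^6 / 1000000000 = 0.512

0.512


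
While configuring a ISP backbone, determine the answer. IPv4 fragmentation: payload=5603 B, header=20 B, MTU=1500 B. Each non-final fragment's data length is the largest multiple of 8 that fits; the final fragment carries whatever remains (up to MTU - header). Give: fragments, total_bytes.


Max data per non-final fragment = floor((MTU - header)/8)*8 = floor((1500 - 20)/8)*8 = floor(1480/8)*8 = 1480 B
Final fragment needs no 8-byte alignment: it can carry up to MTU - header = 1480 B
Non-final fragments needed = ceil((payload - 1480) / 1480) = ceil(4123/1480) = ceil(2.7858) = 3
Number of fragments = 3 + 1 = 4
Fragment sizes (data): 3 * 1480 B + 1163 B (last, 1163 <= 1480 OK)
Total bytes sent = payload + n_frags * header = 5603 + 4*20 = 5603 + 80 = 5683 B

4, 5683


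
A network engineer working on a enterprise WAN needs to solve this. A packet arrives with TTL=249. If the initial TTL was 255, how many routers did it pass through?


Given: initial TTL = 255, received TTL = 249
Hops = initial TTL - received TTL
Hops = 255 - 249 = 6

6


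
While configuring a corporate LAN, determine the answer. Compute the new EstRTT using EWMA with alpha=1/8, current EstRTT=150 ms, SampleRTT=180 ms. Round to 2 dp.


Given: EstRTT = 150 ms, SampleRTT = 180 ms, alpha = 1/8
New EstRTT = (1 - alpha) * EstRTT + alpha * SampleRTT
(7/8) * 150 = 131.25
(1/8) * 180 = 22.5
New EstRTT = 131.25 + 22.5 = 153.75 ms -> 153.75 ms (2 dp)

153.75


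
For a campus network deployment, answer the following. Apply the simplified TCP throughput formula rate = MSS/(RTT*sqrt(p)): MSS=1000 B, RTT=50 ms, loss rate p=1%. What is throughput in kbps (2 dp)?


Given: MSS = 1000 bytes, RTT = 50 ms, loss = 1%
RTT in seconds = 50 / 1000 = 0.05
Loss rate = 1% = 0.01
sqrt(loss) = sqrt(0.01) = 0.1
Throughput (bytes/s) = 1000 / (0.05 * 0.1) = 200000.0000
Throughput (kbps) = 200000.0000 * 8 / 1000 = 1600.000000 -> 1600.00 kbps (2 dp)

1600.00


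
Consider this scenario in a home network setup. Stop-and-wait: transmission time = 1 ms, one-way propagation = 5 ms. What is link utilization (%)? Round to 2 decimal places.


Given: Ttrans = 1 ms, Tprop = 5 ms
RTT = 2 * Tprop = 2 * 5 = 10 ms
U = Ttrans / (Ttrans + RTT)
U = 1 / (1 + 10)
U = 1 / 11 = 0.090909
U% = 9.09%

9.09


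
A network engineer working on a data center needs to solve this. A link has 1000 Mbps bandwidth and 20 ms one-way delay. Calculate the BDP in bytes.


Given: bandwidth = 1000 Mbps, delay = 20 ms
BDP in bits = 1000 * 10^6 * 20 / 1000
BDP in bits = 20000000
BDP in bytes = 20000000 / 8 = 2500000

2500000


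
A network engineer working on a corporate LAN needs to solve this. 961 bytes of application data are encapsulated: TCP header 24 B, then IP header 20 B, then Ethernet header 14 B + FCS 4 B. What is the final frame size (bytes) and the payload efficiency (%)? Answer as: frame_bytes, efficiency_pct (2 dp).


TCP segment = 961 + 24 = 985 B
IP packet = 985 + 20 = 1005 B
Ethernet frame = 1005 + 14 + 4 = 1023 B
Efficiency = app / frame = 961 / 1023 = 0.939394 = 93.9394% -> 93.94% (2 dp)

1023, 93.94


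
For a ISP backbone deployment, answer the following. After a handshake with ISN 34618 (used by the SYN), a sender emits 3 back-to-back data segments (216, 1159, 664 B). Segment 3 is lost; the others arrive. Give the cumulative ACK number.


SYN uses sequence number 34618; first data byte = ISN + 1 = 34619.
Segment 1: SEQ = 34619, len = 216 B, covers [34619, 34834]
Segment 2: SEQ = 34835, len = 1159 B, covers [34835, 35993]
Segment 3: SEQ = 35994, len = 664 B, covers [35994, 36657] [LOST]
In-order data received: bytes [34619, 35993] (segments 1..2).
Segment 3 missing -> gap begins at byte 35994.
Cumulative ACK = next expected in-order byte = 34619 + 216 + 1159 = 35994

35994


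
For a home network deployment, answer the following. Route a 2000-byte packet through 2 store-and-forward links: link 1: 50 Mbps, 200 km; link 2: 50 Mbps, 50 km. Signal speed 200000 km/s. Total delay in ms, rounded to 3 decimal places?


Packet = 2000 bytes = 16000 bits. Store-and-forward: sum (t_trans + t_prop) per link.
Link 1: t_trans = 16000/(50*10^6) s = 0.3200 ms; t_prop = 200/200000 s = 1.0000 ms; subtotal = 1.3200 ms
Link 2: t_trans = 16000/(50*10^6) s = 0.3200 ms; t_prop = 50/200000 s = 0.2500 ms; subtotal = 0.5700 ms
End-to-end = 1.3200 + 0.5700 = 1.8900 ms -> 1.890 ms (3 dp)

1.890


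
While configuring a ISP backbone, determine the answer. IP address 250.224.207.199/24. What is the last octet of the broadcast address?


Given: IP = 250.224.207.199, prefix = /24
Host bits = 32 - 24 = 8
Network last octet = 199 AND mask = 0
Host part size = 2^8 - 1 = 255
Broadcast last octet = 0 OR 255 = 255

255


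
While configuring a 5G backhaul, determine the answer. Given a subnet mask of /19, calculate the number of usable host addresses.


Given: subnet mask /19
Host bits = 32 - 19 = 13
Total addresses = 2^13 = 8192
Usable hosts = 8192 - 2 (network + broadcast) = 8190

8190


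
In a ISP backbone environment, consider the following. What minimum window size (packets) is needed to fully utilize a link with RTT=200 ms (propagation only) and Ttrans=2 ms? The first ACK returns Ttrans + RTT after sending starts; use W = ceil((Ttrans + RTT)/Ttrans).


Given: Ttrans = 2 ms, RTT = 200 ms (= 2 * Tprop, Tprop = 100 ms)
Time until first ACK returns = Ttrans + RTT = 2 + 200 = 202 ms
Need W * Ttrans >= Ttrans + RTT  ->  W >= (Ttrans + RTT) / Ttrans
(Ttrans + RTT) / Ttrans = 202 / 2 = 101
W_min = ceil(101) = 101

101


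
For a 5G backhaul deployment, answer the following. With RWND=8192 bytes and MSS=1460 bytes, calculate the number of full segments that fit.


Given: RWND = 8192 bytes, MSS = 1460 bytes
Full segments = floor(RWND / MSS)
Full segments = floor(8192 / 1460)
Full segments = floor(5.611) = 5

5


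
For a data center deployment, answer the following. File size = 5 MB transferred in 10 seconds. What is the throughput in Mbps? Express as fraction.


Given: file = 5 MB, time = 10 s
File in Mb = 5 * 8 = 40 Mb
Throughput = 40 / 10 Mbps
Throughput = 4 Mbps

4


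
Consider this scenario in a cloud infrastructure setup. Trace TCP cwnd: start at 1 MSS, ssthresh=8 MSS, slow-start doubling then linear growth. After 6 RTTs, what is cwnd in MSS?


RTT 0: cwnd = 1 MSS (initial)
RTT 1: cwnd = 2 MSS (slow start, doubled)
RTT 2: cwnd = 4 MSS (slow start, doubled)
RTT 3: cwnd = 8 MSS (slow start, doubled)
RTT 4: cwnd = 9 MSS (congestion avoidance, +1)
RTT 5: cwnd = 10 MSS (congestion avoidance, +1)
RTT 6: cwnd = 11 MSS (congestion avoidance, +1)

11


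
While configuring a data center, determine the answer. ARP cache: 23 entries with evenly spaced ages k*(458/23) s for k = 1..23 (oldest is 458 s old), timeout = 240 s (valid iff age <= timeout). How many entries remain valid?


Ages are k * 458/23 s for k = 1..23 (spacing = 19.9130 s).
Entry k is valid iff k * 458/23 <= 240 iff k <= 23 * 240 / 458 = 12.0524
n_valid = floor(12.0524) = 12
(n_stale = 23 - 12 = 11)

12


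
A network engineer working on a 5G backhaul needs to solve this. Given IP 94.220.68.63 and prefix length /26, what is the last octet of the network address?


Given: IP = 94.220.68.63, prefix = /26
Subnet mask = 255.255.255.192
Last octet of IP: 63
Last octet of mask: 192
Network last octet = 63 AND 192 = 0

0


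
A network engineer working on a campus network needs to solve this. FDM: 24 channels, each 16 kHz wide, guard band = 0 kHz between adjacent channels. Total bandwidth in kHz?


Given: 24 channels, 16 kHz each, guard = 0 kHz
Channel bandwidth = 24 * 16 = 384 kHz
Guard bands = 23 gaps * 0 kHz = 0 kHz
Total = 384 + 0 = 384 kHz

384


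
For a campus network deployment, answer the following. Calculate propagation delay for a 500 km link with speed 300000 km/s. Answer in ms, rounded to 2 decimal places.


Given: distance = 500 km, speed = 300000 km/s
Delay = distance / speed = 500 / 300000 seconds
Delay in ms = 500 * 1000 / 300000
Delay = 1.6667 ms
Rounded to 2 dp = 1.67 ms

1.67


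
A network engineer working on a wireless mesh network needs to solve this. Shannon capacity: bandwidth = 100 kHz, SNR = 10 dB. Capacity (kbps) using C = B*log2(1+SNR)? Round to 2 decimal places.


Given: B = 100 kHz, SNR = 10 dB
SNR linear = 10^(10/10) = 10
1 + SNR = 11
log2(11) = 3.4594316186
C = 100 * 1000 * 3.4594316186 = 345943.1619 bps
C = 345.943162 kbps -> 345.94 kbps (2 dp)

345.94


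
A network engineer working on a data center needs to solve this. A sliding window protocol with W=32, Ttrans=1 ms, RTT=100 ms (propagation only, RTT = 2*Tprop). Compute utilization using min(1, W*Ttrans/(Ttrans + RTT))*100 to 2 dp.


Given: W = 32, Ttrans = 1 ms, RTT = 100 ms (= 2 * Tprop, Tprop = 50 ms)
Cycle time = Ttrans + RTT = 1 + 100 = 101 ms (first packet sent until its ACK returns)
W * Ttrans = 32 * 1 = 32 ms of sending per cycle
W * Ttrans / (Ttrans + RTT) = 32 / 101 = 0.316832
U = min(1, 0.316832) = 0.316832
U% = 31.68%

31.68


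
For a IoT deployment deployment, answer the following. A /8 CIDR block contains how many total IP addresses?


Given: CIDR prefix /8
Host bits = 32 - 8 = 24
Total addresses = 2^24 = 16777216

16777216


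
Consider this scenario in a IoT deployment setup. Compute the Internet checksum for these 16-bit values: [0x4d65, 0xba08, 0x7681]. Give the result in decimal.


Given words: [0x4d65, 0xba08, 0x7681]
Step 1: Sum all words
Raw sum = 19813 + 47624 + 30337 = 97774
Step 2: Fold carry: (32238 + 1) = 32239
One's complement = ~32239 & 0xFFFF = 33296

33296


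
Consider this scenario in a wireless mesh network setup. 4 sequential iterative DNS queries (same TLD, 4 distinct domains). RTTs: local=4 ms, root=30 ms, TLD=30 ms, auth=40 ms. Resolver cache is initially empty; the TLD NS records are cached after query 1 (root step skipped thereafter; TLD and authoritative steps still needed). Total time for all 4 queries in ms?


Lookup 1 (cold cache): local + root + TLD + auth = 4 + 30 + 30 + 40 = 104 ms
Lookups 2..4 (TLD NS cached -> skip root; new domain -> still ask TLD and auth): local + TLD + auth = 4 + 30 + 40 = 74 ms each
Remaining 3 lookups: 3 * 74 = 222 ms
Total = 104 + 222 = 326 ms

326


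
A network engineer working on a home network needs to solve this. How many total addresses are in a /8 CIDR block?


Given: CIDR prefix /8
Host bits = 32 - 8 = 24
Total addresses = 2^24 = 16777216

16777216


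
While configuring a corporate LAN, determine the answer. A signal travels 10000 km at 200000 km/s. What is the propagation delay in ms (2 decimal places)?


Given: distance = 10000 km, speed = 200000 km/s
Delay = distance / speed = 10000 / 200000 seconds
Delay in ms = 10000 * 1000 / 200000
Delay = 50.0000 ms
Rounded to 2 dp = 50.00 ms

50.00


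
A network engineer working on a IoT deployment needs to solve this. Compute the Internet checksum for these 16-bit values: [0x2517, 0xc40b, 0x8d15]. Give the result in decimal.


Given words: [0x2517, 0xc40b, 0x8d15]
Step 1: Sum all words
Raw sum = 9495 + 50187 + 36117 = 95799
Step 2: Fold carry: (30263 + 1) = 30264
One's complement = ~30264 & 0xFFFF = 35271

35271


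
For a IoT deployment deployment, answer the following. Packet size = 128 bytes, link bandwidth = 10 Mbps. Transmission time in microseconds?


Given: packet = 128 bytes, bandwidth = 10 Mbps
Packet in bits = 128 * 8 = 1024 bits
Bandwidth = 10 * 10^6 = 10000000 bps
Time = 1024 / 10000000 seconds
Time in us = 1024 * 10^6 / 10000000 = 102.4

102.4


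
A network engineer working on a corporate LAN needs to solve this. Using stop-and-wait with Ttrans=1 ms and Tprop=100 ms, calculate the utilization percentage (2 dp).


Given: Ttrans = 1 ms, Tprop = 100 ms
RTT = 2 * Tprop = 2 * 100 = 200 ms
U = Ttrans / (Ttrans + RTT)
U = 1 / (1 + 200)
U = 1 / 201 = 0.004975
U% = 0.50%

0.50


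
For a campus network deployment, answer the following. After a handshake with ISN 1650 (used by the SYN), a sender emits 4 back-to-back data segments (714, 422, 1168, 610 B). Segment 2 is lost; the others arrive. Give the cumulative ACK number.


SYN uses sequence number 1650; first data byte = ISN + 1 = 1651.
Segment 1: SEQ = 1651, len = 714 B, covers [1651, 2364]
Segment 2: SEQ = 2365, len = 422 B, covers [2365, 2786] [LOST]
Segment 3: SEQ = 2787, len = 1168 B, covers [2787, 3954]
Segment 4: SEQ = 3955, len = 610 B, covers [3955, 4564]
In-order data received: bytes [1651, 2364] (segments 1..1).
Segment 2 missing -> gap begins at byte 2365; later segments buffered out of order.
Cumulative ACK = next expected in-order byte = 1651 + 714 = 2365

2365


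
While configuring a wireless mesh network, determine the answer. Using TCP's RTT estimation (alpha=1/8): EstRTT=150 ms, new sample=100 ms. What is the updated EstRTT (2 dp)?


Given: EstRTT = 150 ms, SampleRTT = 100 ms, alpha = 1/8
New EstRTT = (1 - alpha) * EstRTT + alpha * SampleRTT
(7/8) * 150 = 131.25
(1/8) * 100 = 12.5
New EstRTT = 131.25 + 12.5 = 143.75 ms -> 143.75 ms (2 dp)

143.75


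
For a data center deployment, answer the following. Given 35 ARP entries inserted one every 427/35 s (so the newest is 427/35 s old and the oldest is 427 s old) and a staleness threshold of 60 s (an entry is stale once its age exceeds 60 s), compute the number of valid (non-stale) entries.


Ages are k * 427/35 s for k = 1..35 (spacing = 12.2000 s).
Entry k is valid iff k * 427/35 <= 60 iff k <= 35 * 60 / 427 = 4.9180
n_valid = floor(4.9180) = 4
(n_stale = 35 - 4 = 31)

4


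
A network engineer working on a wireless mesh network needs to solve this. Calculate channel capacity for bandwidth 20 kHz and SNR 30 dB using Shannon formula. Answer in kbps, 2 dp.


Given: B = 20 kHz, SNR = 30 dB
SNR linear = 10^(30/10) = 1000
1 + SNR = 1001
log2(1001) = 9.9672262588
C = 20 * 1000 * 9.9672262588 = 199344.5252 bps
C = 199.344525 kbps -> 199.34 kbps (2 dp)

199.34


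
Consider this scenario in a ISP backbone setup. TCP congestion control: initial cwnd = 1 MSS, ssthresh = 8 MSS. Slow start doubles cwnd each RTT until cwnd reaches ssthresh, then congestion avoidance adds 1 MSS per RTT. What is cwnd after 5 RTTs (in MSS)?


RTT 0: cwnd = 1 MSS (initial)
RTT 1: cwnd = 2 MSS (slow start, doubled)
RTT 2: cwnd = 4 MSS (slow start, doubled)
RTT 3: cwnd = 8 MSS (slow start, doubled)
RTT 4: cwnd = 9 MSS (congestion avoidance, +1)
RTT 5: cwnd = 10 MSS (congestion avoidance, +1)

10


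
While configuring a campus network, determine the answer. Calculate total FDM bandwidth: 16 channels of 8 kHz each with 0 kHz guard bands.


Given: 16 channels, 8 kHz each, guard = 0 kHz
Channel bandwidth = 16 * 8 = 128 kHz
Guard bands = 15 gaps * 0 kHz = 0 kHz
Total = 128 + 0 = 128 kHz

128


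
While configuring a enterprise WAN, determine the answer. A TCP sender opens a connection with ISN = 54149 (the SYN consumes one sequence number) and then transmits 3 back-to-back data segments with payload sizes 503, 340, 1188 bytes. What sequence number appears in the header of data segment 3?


The SYN occupies sequence number ISN = 54149, so the first data byte is ISN + 1 = 54150.
SEQ of data segment i = (ISN + 1) + sum of payload sizes of segments 1..i-1.
Segment 1: SEQ = 54150, payload = 503 bytes
Segment 2: SEQ = 54653, payload = 340 bytes
Segment 3: SEQ = 54993, payload = 1188 bytes
SEQ of segment 3 = 54150 + 503 + 340 = 54993

54993


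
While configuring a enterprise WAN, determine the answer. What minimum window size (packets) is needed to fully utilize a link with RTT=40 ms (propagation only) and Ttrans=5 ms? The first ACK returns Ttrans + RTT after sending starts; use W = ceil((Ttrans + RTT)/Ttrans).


Given: Ttrans = 5 ms, RTT = 40 ms (= 2 * Tprop, Tprop = 20 ms)
Time until first ACK returns = Ttrans + RTT = 5 + 40 = 45 ms
Need W * Ttrans >= Ttrans + RTT  ->  W >= (Ttrans + RTT) / Ttrans
(Ttrans + RTT) / Ttrans = 45 / 5 = 9
W_min = ceil(9) = 9

9


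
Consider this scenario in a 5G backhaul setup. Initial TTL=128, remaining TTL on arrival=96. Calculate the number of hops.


Given: initial TTL = 128, received TTL = 96
Hops = initial TTL - received TTL
Hops = 128 - 96 = 32

32


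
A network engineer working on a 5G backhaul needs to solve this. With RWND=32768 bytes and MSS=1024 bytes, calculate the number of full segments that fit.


Given: RWND = 32768 bytes, MSS = 1024 bytes
Full segments = floor(RWND / MSS)
Full segments = floor(32768 / 1024)
Full segments = floor(32.0) = 32

32


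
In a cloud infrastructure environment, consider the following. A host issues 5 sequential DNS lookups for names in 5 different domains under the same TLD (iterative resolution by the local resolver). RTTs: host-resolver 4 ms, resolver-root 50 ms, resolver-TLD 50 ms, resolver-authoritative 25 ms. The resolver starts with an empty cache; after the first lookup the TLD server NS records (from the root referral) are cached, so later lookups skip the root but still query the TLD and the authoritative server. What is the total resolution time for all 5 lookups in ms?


Lookup 1 (cold cache): local + root + TLD + auth = 4 + 50 + 50 + 25 = 129 ms
Lookups 2..5 (TLD NS cached -> skip root; new domain -> still ask TLD and auth): local + TLD + auth = 4 + 50 + 25 = 79 ms each
Remaining 4 lookups: 4 * 79 = 316 ms
Total = 129 + 316 = 445 ms

445


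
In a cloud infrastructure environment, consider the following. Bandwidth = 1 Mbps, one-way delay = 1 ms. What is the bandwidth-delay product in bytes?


Given: bandwidth = 1 Mbps, delay = 1 ms
BDP in bits = 1 * 10^6 * 1 / 1000
BDP in bits = 1000
BDP in bytes = 1000 / 8 = 125

125


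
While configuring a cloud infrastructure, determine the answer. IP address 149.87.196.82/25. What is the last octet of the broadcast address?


Given: IP = 149.87.196.82, prefix = /25
Host bits = 32 - 25 = 7
Network last octet = 82 AND mask = 0
Host part size = 2^7 - 1 = 127
Broadcast last octet = 0 OR 127 = 127

127


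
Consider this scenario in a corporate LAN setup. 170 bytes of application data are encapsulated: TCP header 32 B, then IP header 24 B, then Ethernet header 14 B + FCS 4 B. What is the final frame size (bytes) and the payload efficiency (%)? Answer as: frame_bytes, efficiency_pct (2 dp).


TCP segment = 170 + 32 = 202 B
IP packet = 202 + 24 = 226 B
Ethernet frame = 226 + 14 + 4 = 244 B
Efficiency = app / frame = 170 / 244 = 0.696721 = 69.6721% -> 69.67% (2 dp)

244, 69.67


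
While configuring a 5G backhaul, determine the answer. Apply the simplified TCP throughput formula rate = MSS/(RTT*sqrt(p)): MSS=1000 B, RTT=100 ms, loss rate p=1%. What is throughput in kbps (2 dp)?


Given: MSS = 1000 bytes, RTT = 100 ms, loss = 1%
RTT in seconds = 100 / 1000 = 0.1
Loss rate = 1% = 0.01
sqrt(loss) = sqrt(0.01) = 0.1
Throughput (bytes/s) = 1000 / (0.1 * 0.1) = 100000.0000
Throughput (kbps) = 100000.0000 * 8 / 1000 = 800.000000 -> 800.00 kbps (2 dp)

800.00


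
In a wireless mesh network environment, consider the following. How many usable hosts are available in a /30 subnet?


Given: subnet mask /30
Host bits = 32 - 30 = 2
Total addresses = 2^2 = 4
Usable hosts = 4 - 2 (network + broadcast) = 2

2


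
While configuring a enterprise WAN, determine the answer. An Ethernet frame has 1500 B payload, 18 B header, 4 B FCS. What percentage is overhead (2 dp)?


Given: payload = 1500 B, header = 18 B, trailer = 4 B
Overhead bytes = header + trailer = 18 + 4 = 22
Total frame = payload + overhead = 1500 + 22 = 1522
Overhead % = 22 / 1522 * 100 = 1.4455% -> 1.45% (2 dp)

1.45


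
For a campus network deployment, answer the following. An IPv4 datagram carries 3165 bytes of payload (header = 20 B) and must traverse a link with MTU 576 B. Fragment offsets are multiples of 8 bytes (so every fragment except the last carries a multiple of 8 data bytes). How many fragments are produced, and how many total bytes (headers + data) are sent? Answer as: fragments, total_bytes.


Max data per non-final fragment = floor((MTU - header)/8)*8 = floor((576 - 20)/8)*8 = floor(556/8)*8 = 552 B
Final fragment needs no 8-byte alignment: it can carry up to MTU - header = 556 B
Non-final fragments needed = ceil((payload - 556) / 552) = ceil(2609/552) = ceil(4.7264) = 5
Number of fragments = 5 + 1 = 6
Fragment sizes (data): 5 * 552 B + 405 B (last, 405 <= 556 OK)
Total bytes sent = payload + n_frags * header = 3165 + 6*20 = 3165 + 120 = 3285 B

6, 3285


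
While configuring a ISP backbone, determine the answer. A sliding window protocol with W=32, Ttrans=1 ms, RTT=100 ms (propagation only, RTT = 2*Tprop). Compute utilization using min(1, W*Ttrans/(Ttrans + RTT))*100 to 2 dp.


Given: W = 32, Ttrans = 1 ms, RTT = 100 ms (= 2 * Tprop, Tprop = 50 ms)
Cycle time = Ttrans + RTT = 1 + 100 = 101 ms (first packet sent until its ACK returns)
W * Ttrans = 32 * 1 = 32 ms of sending per cycle
W * Ttrans / (Ttrans + RTT) = 32 / 101 = 0.316832
U = min(1, 0.316832) = 0.316832
U% = 31.68%

31.68


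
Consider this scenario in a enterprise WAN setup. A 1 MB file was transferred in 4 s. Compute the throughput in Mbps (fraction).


Given: file = 1 MB, time = 4 s
File in Mb = 1 * 8 = 8 Mb
Throughput = 8 / 4 Mbps
Throughput = 2 Mbps

2


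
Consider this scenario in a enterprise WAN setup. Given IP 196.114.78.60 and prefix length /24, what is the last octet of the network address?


Given: IP = 196.114.78.60, prefix = /24
Subnet mask = 255.255.255.0
Last octet of IP: 60
Last octet of mask: 0
Network last octet = 60 AND 0 = 0

0


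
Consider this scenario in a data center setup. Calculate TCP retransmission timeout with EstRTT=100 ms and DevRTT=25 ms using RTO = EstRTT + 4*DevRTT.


Given: EstRTT = 100 ms, DevRTT = 25 ms
Timeout = EstRTT + 4 * DevRTT
4 * DevRTT = 4 * 25 = 100
Timeout = 100 + 100 = 200 ms

200


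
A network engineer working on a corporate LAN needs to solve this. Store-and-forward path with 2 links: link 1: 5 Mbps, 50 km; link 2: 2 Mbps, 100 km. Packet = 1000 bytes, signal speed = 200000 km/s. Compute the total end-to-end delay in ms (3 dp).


Packet = 1000 bytes = 8000 bits. Store-and-forward: sum (t_trans + t_prop) per link.
Link 1: t_trans = 8000/(5*10^6) s = 1.6000 ms; t_prop = 50/200000 s = 0.2500 ms; subtotal = 1.8500 ms
Link 2: t_trans = 8000/(2*10^6) s = 4.0000 ms; t_prop = 100/200000 s = 0.5000 ms; subtotal = 4.5000 ms
End-to-end = 1.8500 + 4.5000 = 6.3500 ms -> 6.350 ms (3 dp)

6.350


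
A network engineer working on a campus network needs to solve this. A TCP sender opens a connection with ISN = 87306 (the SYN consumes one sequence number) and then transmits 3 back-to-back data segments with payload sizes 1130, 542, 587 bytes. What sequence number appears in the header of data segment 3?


The SYN occupies sequence number ISN = 87306, so the first data byte is ISN + 1 = 87307.
SEQ of data segment i = (ISN + 1) + sum of payload sizes of segments 1..i-1.
Segment 1: SEQ = 87307, payload = 1130 bytes
Segment 2: SEQ = 88437, payload = 542 bytes
Segment 3: SEQ = 88979, payload = 587 bytes
SEQ of segment 3 = 87307 + 1130 + 542 = 88979

88979


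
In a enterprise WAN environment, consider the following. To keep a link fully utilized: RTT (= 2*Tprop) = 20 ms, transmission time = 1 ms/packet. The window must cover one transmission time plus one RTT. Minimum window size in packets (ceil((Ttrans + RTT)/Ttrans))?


Given: Ttrans = 1 ms, RTT = 20 ms (= 2 * Tprop, Tprop = 10 ms)
Time until first ACK returns = Ttrans + RTT = 1 + 20 = 21 ms
Need W * Ttrans >= Ttrans + RTT  ->  W >= (Ttrans + RTT) / Ttrans
(Ttrans + RTT) / Ttrans = 21 / 1 = 21
W_min = ceil(21) = 21

21


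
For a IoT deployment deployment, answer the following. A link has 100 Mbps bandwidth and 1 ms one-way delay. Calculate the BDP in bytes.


Given: bandwidth = 100 Mbps, delay = 1 ms
BDP in bits = 100 * 10^6 * 1 / 1000
BDP in bits = 100000
BDP in bytes = 100000 / 8 = 12500

12500


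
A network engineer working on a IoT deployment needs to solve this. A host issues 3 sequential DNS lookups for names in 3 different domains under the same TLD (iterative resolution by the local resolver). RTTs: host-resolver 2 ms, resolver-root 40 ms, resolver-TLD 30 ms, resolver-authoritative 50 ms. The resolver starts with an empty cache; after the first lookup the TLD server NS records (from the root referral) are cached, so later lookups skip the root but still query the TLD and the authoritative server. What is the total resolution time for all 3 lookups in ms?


Lookup 1 (cold cache): local + root + TLD + auth = 2 + 40 + 30 + 50 = 122 ms
Lookups 2..3 (TLD NS cached -> skip root; new domain -> still ask TLD and auth): local + TLD + auth = 2 + 30 + 50 = 82 ms each
Remaining 2 lookups: 2 * 82 = 164 ms
Total = 122 + 164 = 286 ms

286


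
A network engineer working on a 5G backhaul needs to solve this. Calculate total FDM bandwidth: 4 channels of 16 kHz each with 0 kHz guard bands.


Given: 4 channels, 16 kHz each, guard = 0 kHz
Channel bandwidth = 4 * 16 = 64 kHz
Guard bands = 3 gaps * 0 kHz = 0 kHz
Total = 64 + 0 = 64 kHz

64


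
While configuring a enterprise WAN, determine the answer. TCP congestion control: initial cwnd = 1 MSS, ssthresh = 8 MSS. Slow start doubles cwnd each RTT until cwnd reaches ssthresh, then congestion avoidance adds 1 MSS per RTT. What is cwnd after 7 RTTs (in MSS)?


RTT 0: cwnd = 1 MSS (initial)
RTT 1: cwnd = 2 MSS (slow start, doubled)
RTT 2: cwnd = 4 MSS (slow start, doubled)
RTT 3: cwnd = 8 MSS (slow start, doubled)
RTT 4: cwnd = 9 MSS (congestion avoidance, +1)
RTT 5: cwnd = 10 MSS (congestion avoidance, +1)
RTT 6: cwnd = 11 MSS (congestion avoidance, +1)
RTT 7: cwnd = 12 MSS (congestion avoidance, +1)

12


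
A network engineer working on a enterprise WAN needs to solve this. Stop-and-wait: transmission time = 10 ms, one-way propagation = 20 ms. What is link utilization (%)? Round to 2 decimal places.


Given: Ttrans = 10 ms, Tprop = 20 ms
RTT = 2 * Tprop = 2 * 20 = 40 ms
U = Ttrans / (Ttrans + RTT)
U = 10 / (10 + 40)
U = 10 / 50 = 0.2
U% = 20.00%

20.00


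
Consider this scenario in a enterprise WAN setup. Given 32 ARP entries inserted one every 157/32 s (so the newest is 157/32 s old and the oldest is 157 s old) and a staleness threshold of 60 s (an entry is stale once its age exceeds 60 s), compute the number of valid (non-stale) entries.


Ages are k * 157/32 s for k = 1..32 (spacing = 4.9062 s).
Entry k is valid iff k * 157/32 <= 60 iff k <= 32 * 60 / 157 = 12.2293
n_valid = floor(12.2293) = 12
(n_stale = 32 - 12 = 20)

12
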